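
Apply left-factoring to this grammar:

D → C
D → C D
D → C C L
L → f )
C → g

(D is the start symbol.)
D → C D'
D' → ε
D' → D
D' → C L
L → f )
C → g

Left-factoring transforms A → αβ₁ | αβ₂ into A → αA' and A' → β₁ | β₂
(α is the longest common prefix among the alternatives). Repeat until
no nonterminal has two alternatives with a common prefix.

Round 1: D has alternatives sharing prefix 'C'. Introduce D': D → C D'
  Add: D' → ε
  Add: D' → D
  Add: D' → C L

No remaining common prefixes — done.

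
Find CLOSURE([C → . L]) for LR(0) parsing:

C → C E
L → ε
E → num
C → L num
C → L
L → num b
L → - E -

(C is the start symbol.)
To compute CLOSURE, for each item [A → α.Bβ] where B is a non-terminal, add [B → .γ] for all productions B → γ; repeat for the newly added items until nothing changes.

Start with: [C → . L]
  [C → . L] has the dot before L: add [L → .], [L → . num b], [L → . - E -]
No further items can be added.

CLOSURE = { [C → . L], [L → . - E -], [L → . num b], [L → .] }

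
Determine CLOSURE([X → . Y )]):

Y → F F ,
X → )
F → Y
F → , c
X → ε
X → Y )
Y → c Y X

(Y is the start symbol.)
To compute CLOSURE, for each item [A → α.Bβ] where B is a non-terminal, add [B → .γ] for all productions B → γ; repeat for the newly added items until nothing changes.

Start with: [X → . Y )]
  [X → . Y )] has the dot before Y: add [Y → . F F ,], [Y → . c Y X]
  [Y → . F F ,] has the dot before F: add [F → . Y], [F → . , c]
No further items can be added.

CLOSURE = { [F → . , c], [F → . Y], [X → . Y )], [Y → . F F ,], [Y → . c Y X] }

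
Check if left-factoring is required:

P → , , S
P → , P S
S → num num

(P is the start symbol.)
Left-factoring is needed when two productions for the same non-terminal
share a common prefix on the right-hand side.

Productions for P:
  P → , , S
  P → , P S

Found common prefix ',' in productions for P

Answer: Yes, P has productions with common prefix ','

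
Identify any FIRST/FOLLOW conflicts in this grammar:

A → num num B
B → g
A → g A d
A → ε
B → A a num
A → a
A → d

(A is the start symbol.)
Yes. A → a with FOLLOW(A) on { 'a' }; A → d with FOLLOW(A) on { 'd' }

A FIRST/FOLLOW conflict occurs when a non-terminal N has a nullable alternative N → β (β ⇒* ε) and another alternative N → α with FIRST(α) ∩ FOLLOW(N) ≠ ∅: on such a lookahead the parser cannot decide between expanding α and letting N vanish via β.

Nullable non-terminals: A.

A: nullable alternative(s) A → ε; FOLLOW(A) = { $, 'a', 'd' }
  A → num num B: FIRST \ {ε} = { 'num' } — disjoint from FOLLOW(A)
  A → g A d: FIRST \ {ε} = { 'g' } — disjoint from FOLLOW(A)
  A → ε: FIRST \ {ε} = { } — this is the only nullable alternative, skip
  A → a: FIRST \ {ε} = { 'a' } — overlaps FOLLOW(A) on { 'a' }: CONFLICT
  A → d: FIRST \ {ε} = { 'd' } — overlaps FOLLOW(A) on { 'd' }: CONFLICT

B has no nullable alternative, so no FIRST/FOLLOW check is needed there.

So the grammar has 2 FIRST/FOLLOW conflicts (marked CONFLICT above).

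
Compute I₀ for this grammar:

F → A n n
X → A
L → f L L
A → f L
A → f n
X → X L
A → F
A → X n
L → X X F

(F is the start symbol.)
First, augment the grammar with F' → F
I₀ = CLOSURE({ [F' → . F] }):
  [F' → . F] has the dot before F: add [F → . A n n]
  [F → . A n n] has the dot before A: add [A → . f L], [A → . f n], [A → . F], [A → . X n]
  [A → . X n] has the dot before X: add [X → . A], [X → . X L]
No further items can be added.

I₀ = { [A → . F], [A → . X n], [A → . f L], [A → . f n], [F → . A n n], [F' → . F], [X → . A], [X → . X L] }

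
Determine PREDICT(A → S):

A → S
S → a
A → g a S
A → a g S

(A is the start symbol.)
{ 'a' }

PREDICT(A → S) = (FIRST(RHS) \ {ε}) ∪ (FOLLOW(A) if ε ∈ FIRST(RHS), i.e. RHS ⇒* ε)
FIRST(S) = { 'a' }
FIRST(S) = { 'a' }
ε ∉ FIRST(S), so FOLLOW(A) is not added.
PREDICT(A → S) = { 'a' }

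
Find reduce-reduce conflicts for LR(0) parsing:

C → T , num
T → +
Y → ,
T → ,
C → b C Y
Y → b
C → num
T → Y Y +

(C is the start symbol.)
Yes — I2: [T → , .] vs [Y → , .]

Augment with C' → C and build the canonical LR(0) collection (I0 = CLOSURE({[C' → . C]}), then GOTO on every symbol after a dot until no new states appear). It has 16 states:
  I0: { [C → . T , num], [C → . b C Y], [C → . num], [C' → . C], [T → . +], [T → . ,], [T → . Y Y +], [Y → . ,], [Y → . b] }  — shift
  I1: { [T → + .] }  — reduce
  I2: { [T → , .], [Y → , .] }  — 2 reduces
  I3: { [C' → C .] }  — accept
  I4: { [C → T . , num] }  — shift
  I5: { [T → Y . Y +], [Y → . ,], [Y → . b] }  — shift
  I6: { [C → . T , num], [C → . b C Y], [C → . num], [C → b . C Y], [T → . +], [T → . ,], [T → . Y Y +], [Y → . ,], [Y → . b], [Y → b .] }  — shift, reduce
  I7: { [C → num .] }  — reduce
  I8: { [C → b C . Y], [Y → . ,], [Y → . b] }  — shift
  I9: { [Y → , .] }  — reduce
  I10: { [C → b C Y .] }  — reduce
  I11: { [Y → b .] }  — reduce
  I12: { [T → Y Y . +] }  — shift
  I13: { [T → Y Y + .] }  — reduce
  I14: { [C → T , . num] }  — shift
  I15: { [C → T , num .] }  — reduce

I2 contains complete items [T → , .], [Y → , .] — reduce-reduce conflict.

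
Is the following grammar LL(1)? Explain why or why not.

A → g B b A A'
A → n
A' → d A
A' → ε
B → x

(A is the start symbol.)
A grammar is LL(1) if for each non-terminal N with multiple productions, the predict sets of those productions are pairwise disjoint, where PREDICT(N → α) = (FIRST(α) \ {ε}) ∪ (FOLLOW(N) if α ⇒* ε).

Relevant sets:
  FOLLOW(A') = { $, 'd' }

For A:
  PREDICT(A → g B b A A') = { 'g' }
  PREDICT(A → n) = { 'n' }
For A':
  PREDICT(A' → d A) = { 'd' }
  PREDICT(A' → ε) = { $, 'd' }
B has a single production, so nothing to check there.

Conflict found: Predict set conflict for A': { 'd' }
The grammar is NOT LL(1).

Answer: No. Predict set conflict for A': { 'd' }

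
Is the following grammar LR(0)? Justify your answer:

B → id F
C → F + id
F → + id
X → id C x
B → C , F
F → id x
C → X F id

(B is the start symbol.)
A grammar is LR(0) if no state in the canonical LR(0) collection has:
  - both a shift item (dot before a terminal) and a complete item (shift-reduce conflict), or
  - two or more complete items (reduce-reduce conflict; the accept item [B' → B .] counts as a complete item here).

Augment with B' → B and build the canonical LR(0) collection (I0 = CLOSURE({[B' → . B]}), then GOTO on every symbol after a dot until no new states appear). It has 20 states:
  I0: { [B → . C , F], [B → . id F], [B' → . B], [C → . F + id], [C → . X F id], [F → . + id], [F → . id x], [X → . id C x] }  — shift
  I1: { [F → + . id] }  — shift
  I2: { [B' → B .] }  — accept
  I3: { [B → C . , F] }  — shift
  I4: { [C → F . + id] }  — shift
  I5: { [C → X . F id], [F → . + id], [F → . id x] }  — shift
  I6: { [B → id . F], [C → . F + id], [C → . X F id], [F → . + id], [F → . id x], [F → id . x], [X → . id C x], [X → id . C x] }  — shift
  I7: { [X → id C . x] }  — shift
  I8: { [B → id F .], [C → F . + id] }  — shift, reduce
  I9: { [C → . F + id], [C → . X F id], [F → . + id], [F → . id x], [F → id . x], [X → . id C x], [X → id . C x] }  — shift
  I10: { [F → id x .] }  — reduce
  I11: { [C → F + . id] }  — shift
  I12: { [C → F + id .] }  — reduce
  I13: { [X → id C x .] }  — reduce
  I14: { [C → X F . id] }  — shift
  I15: { [F → id . x] }  — shift
  I16: { [C → X F id .] }  — reduce
  I17: { [B → C , . F], [F → . + id], [F → . id x] }  — shift
  I18: { [B → C , F .] }  — reduce
  I19: { [F → + id .] }  — reduce

Conflict in state I8:
  Shift-reduce conflict between [B → id F .] and [C → F . + id]
So the grammar is NOT LR(0).

Answer: No. Shift-reduce conflict between [B → id F .] and [C → F . + id]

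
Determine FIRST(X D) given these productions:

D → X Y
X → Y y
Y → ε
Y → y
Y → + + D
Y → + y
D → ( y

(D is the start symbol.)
FIRST sets of the non-terminals involved (from the grammar, by fixed-point iteration):
  FIRST(X) = { '+', 'y' }

To compute FIRST(X D), process the symbols left to right:
Symbol X is a non-terminal. Add FIRST(X) \ {ε} = { '+', 'y' }
X is not nullable (ε ∉ FIRST(X)), so stop here.
FIRST(X D) = { '+', 'y' }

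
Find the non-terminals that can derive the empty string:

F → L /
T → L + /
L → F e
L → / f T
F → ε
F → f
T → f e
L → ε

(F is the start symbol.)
{ 'F', 'L' }

A non-terminal is nullable if it can derive ε (the empty string): either it has an ε-production, or it has a production whose right-hand side consists entirely of nullable non-terminals.

ε-productions: F → ε, L → ε
So F, L are immediately nullable.
No further non-terminal can be added: every production for the remaining non-terminals contains a terminal or a non-nullable non-terminal.
Nullable = { 'F', 'L' }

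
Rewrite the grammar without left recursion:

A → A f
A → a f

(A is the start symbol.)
A is directly left-recursive. The standard transformation for
  A → A α₁ | ... | A α_m | β₁ | ... | β_n
is
  A  → β₁ A' | ... | β_n A'
  A' → α₁ A' | ... | α_m A' | ε

A → a f becomes A → a f A'
A → A f becomes A' → f A'
Add A' → ε

Resulting grammar:
A → a f A'
A' → f A'
A' → ε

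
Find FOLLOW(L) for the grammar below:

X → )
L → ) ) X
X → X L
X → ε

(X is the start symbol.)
In X → X L: L is at the end, add FOLLOW(X)

The FOLLOW sets referred to above (computed the same way, to a fixed point):
  FOLLOW(X) = { $, ')' }

Taking the union: FOLLOW(L) = { $, ')' }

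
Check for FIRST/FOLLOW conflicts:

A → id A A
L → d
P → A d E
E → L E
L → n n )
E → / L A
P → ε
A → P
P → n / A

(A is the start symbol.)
Yes. A → id A A with FOLLOW(A) on { 'id' }; P → A d E with FOLLOW(P) on { 'd', 'id', 'n' }; P → n '/' A with FOLLOW(P) on { 'n' }

Nullable non-terminals: A, P.
FIRST sets used below: FIRST(P) = { 'd', 'id', 'n', ε }, FIRST(A) = { 'd', 'id', 'n', ε }

A: nullable alternative(s) A → P; FOLLOW(A) = { $, 'd', 'id', 'n' }
  A → id A A: FIRST \ {ε} = { 'id' } — overlaps FOLLOW(A) on { 'id' }: CONFLICT
  A → P: FIRST \ {ε} = { 'd', 'id', 'n' } — this is the only nullable alternative, skip

P: nullable alternative(s) P → ε; FOLLOW(P) = { $, 'd', 'id', 'n' }
  P → A d E: FIRST \ {ε} = { 'd', 'id', 'n' } — overlaps FOLLOW(P) on { 'd', 'id', 'n' }: CONFLICT
  P → ε: FIRST \ {ε} = { } — this is the only nullable alternative, skip
  P → n / A: FIRST \ {ε} = { 'n' } — overlaps FOLLOW(P) on { 'n' }: CONFLICT

E, L have no nullable alternative, so no FIRST/FOLLOW check is needed there.

So the grammar has 3 FIRST/FOLLOW conflicts (marked CONFLICT above).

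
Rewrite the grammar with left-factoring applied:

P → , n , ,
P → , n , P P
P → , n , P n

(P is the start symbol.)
P → , n , P'
P' → ,
P' → P P''
P'' → P
P'' → n

Left-factoring transforms A → αβ₁ | αβ₂ into A → αA' and A' → β₁ | β₂
(α is the longest common prefix among the alternatives). Repeat until
no nonterminal has two alternatives with a common prefix.

Round 1: P has alternatives sharing prefix ', n ,'. Introduce P': P → , n , P'
  Add: P' → ,
  Add: P' → P P
  Add: P' → P n

Round 2: P' has alternatives sharing prefix 'P'. Introduce P'': P' → P P''
  Add: P'' → P
  Add: P'' → n

No remaining common prefixes — done.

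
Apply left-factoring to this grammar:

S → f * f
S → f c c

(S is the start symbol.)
S → f S'
S' → * f
S' → c c

Left-factoring transforms A → αβ₁ | αβ₂ into A → αA' and A' → β₁ | β₂
(α is the longest common prefix among the alternatives). Repeat until
no nonterminal has two alternatives with a common prefix.

Round 1: S has alternatives sharing prefix 'f'. Introduce S': S → f S'
  Add: S' → * f
  Add: S' → c c

No remaining common prefixes — done.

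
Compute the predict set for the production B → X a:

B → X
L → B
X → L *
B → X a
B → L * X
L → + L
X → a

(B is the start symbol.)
{ '+', 'a' }

PREDICT(B → X a) = (FIRST(RHS) \ {ε}) ∪ (FOLLOW(B) if ε ∈ FIRST(RHS), i.e. RHS ⇒* ε)
FIRST(X) = { '+', 'a' }
FIRST(X a) = { '+', 'a' }
ε ∉ FIRST(X a), so FOLLOW(B) is not added.
PREDICT(B → X a) = { '+', 'a' }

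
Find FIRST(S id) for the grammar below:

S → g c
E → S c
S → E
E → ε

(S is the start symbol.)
{ 'c', 'g', 'id' }

FIRST sets of the non-terminals involved (from the grammar, by fixed-point iteration):
  FIRST(S) = { 'c', 'g', ε }

To compute FIRST(S id), process the symbols left to right:
Symbol S is a non-terminal. Add FIRST(S) \ {ε} = { 'c', 'g' }
S is nullable (ε ∈ FIRST(S)), continue to the next symbol.
Symbol id is a terminal. Add 'id' and stop.
FIRST(S id) = { 'c', 'g', 'id' }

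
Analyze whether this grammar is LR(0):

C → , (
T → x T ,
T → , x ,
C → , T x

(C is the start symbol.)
Augment with C' → C and build the canonical LR(0) collection (I0 = CLOSURE({[C' → . C]}), then GOTO on every symbol after a dot until no new states appear). It has 12 states:
  I0: { [C → . , (], [C → . , T x], [C' → . C] }  — shift
  I1: { [C → , . (], [C → , . T x], [T → . , x ,], [T → . x T ,] }  — shift
  I2: { [C' → C .] }  — accept
  I3: { [C → , ( .] }  — reduce
  I4: { [T → , . x ,] }  — shift
  I5: { [C → , T . x] }  — shift
  I6: { [T → . , x ,], [T → . x T ,], [T → x . T ,] }  — shift
  I7: { [T → x T . ,] }  — shift
  I8: { [T → x T , .] }  — reduce
  I9: { [C → , T x .] }  — reduce
  I10: { [T → , x . ,] }  — shift
  I11: { [T → , x , .] }  — reduce

Every state is either a pure shift/goto state or contains exactly one complete item and nothing to shift — no conflicts. The grammar is LR(0).

Answer: Yes, the grammar is LR(0)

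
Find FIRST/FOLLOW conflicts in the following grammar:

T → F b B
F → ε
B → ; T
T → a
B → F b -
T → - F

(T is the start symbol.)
No FIRST/FOLLOW conflicts.

A FIRST/FOLLOW conflict occurs when a non-terminal N has a nullable alternative N → β (β ⇒* ε) and another alternative N → α with FIRST(α) ∩ FOLLOW(N) ≠ ∅: on such a lookahead the parser cannot decide between expanding α and letting N vanish via β.

Nullable non-terminals: F.
F has a nullable alternative but only one production, so nothing to check.

B, T have no nullable alternative, so no FIRST/FOLLOW check is needed there.

No FIRST/FOLLOW conflicts found.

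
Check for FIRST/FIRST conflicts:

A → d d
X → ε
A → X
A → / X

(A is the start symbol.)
FIRST sets of the non-terminals at (or reachable through a nullable prefix from) the front of some alternative:
  FIRST(X) = { ε }

Productions for A:
  A → d d: FIRST = { 'd' }
  A → X: FIRST = { ε }
  A → / X: FIRST = { '/' }
X has only one production, so no FIRST/FIRST conflict is possible there.

All alternatives of each non-terminal have pairwise disjoint FIRST sets.

Answer: No FIRST/FIRST conflicts.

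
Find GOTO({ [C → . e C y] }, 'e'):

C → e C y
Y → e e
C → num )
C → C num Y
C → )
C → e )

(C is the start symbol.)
GOTO(I, 'e') = CLOSURE({ [A → αX.β] : [A → α.Xβ] ∈ I, X = 'e' })

Items with dot before 'e', with the dot advanced:
  [C → . e C y] → [C → e . C y]
Closure of the advanced items:
  [C → e . C y] has the dot before C: add [C → . e C y], [C → . num )], [C → . C num Y], [C → . )], [C → . e )]

GOTO = { [C → . )], [C → . C num Y], [C → . e )], [C → . e C y], [C → . num )], [C → e . C y] }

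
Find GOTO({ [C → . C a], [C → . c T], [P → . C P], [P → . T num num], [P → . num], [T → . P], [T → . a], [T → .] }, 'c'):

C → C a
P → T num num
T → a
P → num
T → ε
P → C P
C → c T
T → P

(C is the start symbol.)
{ [C → . C a], [C → . c T], [C → c . T], [P → . C P], [P → . T num num], [P → . num], [T → . P], [T → . a], [T → .] }

GOTO(I, 'c') = CLOSURE({ [A → αX.β] : [A → α.Xβ] ∈ I, X = 'c' })

Items with dot before 'c', with the dot advanced:
  [C → . c T] → [C → c . T]
Closure of the advanced items:
  [C → c . T] has the dot before T: add [T → . a], [T → .], [T → . P]
  [T → . P] has the dot before P: add [P → . T num num], [P → . num], [P → . C P]
  [P → . C P] has the dot before C: add [C → . C a], [C → . c T]

GOTO = { [C → . C a], [C → . c T], [C → c . T], [P → . C P], [P → . T num num], [P → . num], [T → . P], [T → . a], [T → .] }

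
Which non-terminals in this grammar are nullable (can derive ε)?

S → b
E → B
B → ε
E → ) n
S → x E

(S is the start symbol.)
{ 'B', 'E' }

ε-productions: B → ε
So B is immediately nullable.
E → B: every symbol on the right is nullable, so E is nullable too.
No further non-terminal can be added: every production for the remaining non-terminals contains a terminal or a non-nullable non-terminal.
Nullable = { 'B', 'E' }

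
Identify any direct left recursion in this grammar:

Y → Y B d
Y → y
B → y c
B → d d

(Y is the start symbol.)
Y → Y B d: LEFT RECURSIVE (starts with Y)
Y → y: starts with y
B → y c: starts with y
B → d d: starts with d

The grammar has direct left recursion on: Y.

Answer: Yes, Y is left-recursive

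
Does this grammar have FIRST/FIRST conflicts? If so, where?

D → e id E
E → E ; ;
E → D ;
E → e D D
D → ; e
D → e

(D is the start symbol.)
A FIRST/FIRST conflict occurs when two productions N → α and N → β for the same non-terminal have FIRST(α) ∩ FIRST(β) ≠ ∅ (with ε ∈ FIRST of a nullable right-hand side, so two nullable alternatives also conflict).

FIRST sets of the non-terminals at (or reachable through a nullable prefix from) the front of some alternative:
  FIRST(E) = { ';', 'e' }
  FIRST(D) = { ';', 'e' }

Productions for D:
  D → e id E: FIRST = { 'e' }
  D → ; e: FIRST = { ';' }
  D → e: FIRST = { 'e' }
Productions for E:
  E → E ; ;: FIRST = { ';', 'e' }
  E → D ;: FIRST = { ';', 'e' }
  E → e D D: FIRST = { 'e' }

Conflict for D: D → e id E and D → e
  Overlap: { 'e' }
Conflict for E: E → E ; ; and E → D ;
  Overlap: { ';', 'e' }
Conflict for E: E → E ; ; and E → e D D
  Overlap: { 'e' }
Conflict for E: E → D ; and E → e D D
  Overlap: { 'e' }

Answer: Yes. D → e id E / D → e on { 'e' }; E → E ';' ';' / E → D ';' on { ';', 'e' }; E → E ';' ';' / E → e D D on { 'e' }; E → D ';' / E → e D D on { 'e' }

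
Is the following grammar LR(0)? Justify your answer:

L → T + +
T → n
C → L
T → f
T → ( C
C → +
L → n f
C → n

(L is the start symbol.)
A grammar is LR(0) if no state in the canonical LR(0) collection has:
  - both a shift item (dot before a terminal) and a complete item (shift-reduce conflict), or
  - two or more complete items (reduce-reduce conflict; the accept item [L' → L .] counts as a complete item here).

Augment with L' → L and build the canonical LR(0) collection (I0 = CLOSURE({[L' → . L]}), then GOTO on every symbol after a dot until no new states appear). It has 13 states:
  I0: { [L → . T + +], [L → . n f], [L' → . L], [T → . ( C], [T → . f], [T → . n] }  — shift
  I1: { [C → . +], [C → . L], [C → . n], [L → . T + +], [L → . n f], [T → ( . C], [T → . ( C], [T → . f], [T → . n] }  — shift
  I2: { [L' → L .] }  — accept
  I3: { [L → T . + +] }  — shift
  I4: { [T → f .] }  — reduce
  I5: { [L → n . f], [T → n .] }  — shift, reduce
  I6: { [L → n f .] }  — reduce
  I7: { [L → T + . +] }  — shift
  I8: { [L → T + + .] }  — reduce
  I9: { [C → + .] }  — reduce
  I10: { [T → ( C .] }  — reduce
  I11: { [C → L .] }  — reduce
  I12: { [C → n .], [L → n . f], [T → n .] }  — shift, 2 reduces

Conflict in state I5:
  Shift-reduce conflict between [T → n .] and [L → n . f]
So the grammar is NOT LR(0).

Answer: No. Shift-reduce conflict between [T → n .] and [L → n . f]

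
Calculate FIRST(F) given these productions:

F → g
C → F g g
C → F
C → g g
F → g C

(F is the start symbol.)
From F → g:
  - g is a terminal: add 'g' and stop
From F → g C:
  - g is a terminal: add 'g' and stop

Collecting: FIRST(F) = { 'g' }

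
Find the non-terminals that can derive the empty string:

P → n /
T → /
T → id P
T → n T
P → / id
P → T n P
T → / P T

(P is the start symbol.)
None

A non-terminal is nullable if it can derive ε (the empty string): either it has an ε-production, or it has a production whose right-hand side consists entirely of nullable non-terminals.

There are no ε-productions, so no non-terminal can derive ε.
No non-terminals are nullable.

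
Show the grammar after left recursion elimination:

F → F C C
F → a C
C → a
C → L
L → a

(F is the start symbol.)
F → a C F'
F' → C C F'
F' → ε
C → a
C → L
L → a

F is directly left-recursive. The standard transformation for
  A → A α₁ | ... | A α_m | β₁ | ... | β_n
is
  A  → β₁ A' | ... | β_n A'
  A' → α₁ A' | ... | α_m A' | ε

F → a C becomes F → a C F'
F → F C C becomes F' → C C F'
Add F' → ε

Productions for other non-terminals are unchanged:
  C → a
  C → L
  L → a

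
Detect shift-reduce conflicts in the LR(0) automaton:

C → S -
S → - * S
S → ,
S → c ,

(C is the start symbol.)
A shift-reduce conflict occurs when an LR(0) state has both:
  - a complete (reduce) item [A → α .] (dot at the end), and
  - a shift item [B → β . c γ] (dot before a terminal).

Augment with C' → C and build the canonical LR(0) collection (I0 = CLOSURE({[C' → . C]}), then GOTO on every symbol after a dot until no new states appear). It has 10 states:
  I0: { [C → . S -], [C' → . C], [S → . ,], [S → . - * S], [S → . c ,] }  — shift
  I1: { [S → , .] }  — reduce
  I2: { [S → - . * S] }  — shift
  I3: { [C' → C .] }  — accept
  I4: { [C → S . -] }  — shift
  I5: { [S → c . ,] }  — shift
  I6: { [S → c , .] }  — reduce
  I7: { [C → S - .] }  — reduce
  I8: { [S → - * . S], [S → . ,], [S → . - * S], [S → . c ,] }  — shift
  I9: { [S → - * S .] }  — reduce

No state contains both a complete item and a shift item.

Answer: No shift-reduce conflicts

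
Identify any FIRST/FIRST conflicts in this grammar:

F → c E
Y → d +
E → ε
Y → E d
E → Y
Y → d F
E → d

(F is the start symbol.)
Yes. Y → d '+' / Y → E d on { 'd' }; Y → d '+' / Y → d F on { 'd' }; Y → E d / Y → d F on { 'd' }; E → Y / E → d on { 'd' }

FIRST sets of the non-terminals at (or reachable through a nullable prefix from) the front of some alternative:
  FIRST(E) = { 'd', ε }
  FIRST(Y) = { 'd' }

Productions for Y:
  Y → d +: FIRST = { 'd' }
  Y → E d: FIRST = { 'd' }
  Y → d F: FIRST = { 'd' }
Productions for E:
  E → ε: FIRST = { ε }
  E → Y: FIRST = { 'd' }
  E → d: FIRST = { 'd' }
F has only one production, so no FIRST/FIRST conflict is possible there.

Conflict for Y: Y → d + and Y → E d
  Overlap: { 'd' }
Conflict for Y: Y → d + and Y → d F
  Overlap: { 'd' }
Conflict for Y: Y → E d and Y → d F
  Overlap: { 'd' }
Conflict for E: E → Y and E → d
  Overlap: { 'd' }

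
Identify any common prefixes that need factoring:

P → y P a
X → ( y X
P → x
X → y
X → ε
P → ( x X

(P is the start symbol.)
No, left-factoring is not needed

Left-factoring is needed when two productions for the same non-terminal
share a common prefix on the right-hand side.

Productions for P:
  P → y P a
  P → x
  P → ( x X
Productions for X:
  X → ( y X
  X → y
  X → ε

No common prefixes found.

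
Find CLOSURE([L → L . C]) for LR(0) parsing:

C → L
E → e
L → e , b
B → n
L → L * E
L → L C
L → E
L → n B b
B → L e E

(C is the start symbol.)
To compute CLOSURE, for each item [A → α.Bβ] where B is a non-terminal, add [B → .γ] for all productions B → γ; repeat for the newly added items until nothing changes.

Start with: [L → L . C]
  [L → L . C] has the dot before C: add [C → . L]
  [C → . L] has the dot before L: add [L → . e , b], [L → . L * E], [L → . L C], [L → . E], [L → . n B b]
  [L → . E] has the dot before E: add [E → . e]
No further items can be added.

CLOSURE = { [C → . L], [E → . e], [L → . E], [L → . L * E], [L → . L C], [L → . e , b], [L → . n B b], [L → L . C] }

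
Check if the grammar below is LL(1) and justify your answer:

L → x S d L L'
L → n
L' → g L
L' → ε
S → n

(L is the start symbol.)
A grammar is LL(1) if for each non-terminal N with multiple productions, the predict sets of those productions are pairwise disjoint, where PREDICT(N → α) = (FIRST(α) \ {ε}) ∪ (FOLLOW(N) if α ⇒* ε).

Relevant sets:
  FOLLOW(L') = { $, 'g' }

For L:
  PREDICT(L → x S d L L') = { 'x' }
  PREDICT(L → n) = { 'n' }
For L':
  PREDICT(L' → g L) = { 'g' }
  PREDICT(L' → ε) = { $, 'g' }
S has a single production, so nothing to check there.

Conflict found: Predict set conflict for L': { 'g' }
The grammar is NOT LL(1).

Answer: No. Predict set conflict for L': { 'g' }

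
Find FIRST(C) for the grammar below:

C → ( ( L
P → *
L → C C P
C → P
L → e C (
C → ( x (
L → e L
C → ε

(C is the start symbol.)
{ '(', '*', ε }

To compute FIRST(C), examine every production with C on the left-hand side, reading each right-hand side left to right until a non-nullable symbol is reached.

FIRST sets of the other non-terminals involved (by the same procedure, iterated to a fixed point):
  FIRST(P) = { '*' }

From C → ( ( L:
  - '(' is a terminal: add '(' and stop
From C → P:
  - P is a non-terminal: add FIRST(P) \ {ε} = { '*' }
    P is not nullable, so stop
From C → ( x (:
  - '(' is a terminal: add '(' and stop
From C → ε:
  - ε-production, so ε ∈ FIRST(C)

Collecting: FIRST(C) = { '(', '*', ε }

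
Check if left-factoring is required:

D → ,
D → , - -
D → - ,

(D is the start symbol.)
Left-factoring is needed when two productions for the same non-terminal
share a common prefix on the right-hand side.

Productions for D:
  D → ,
  D → , - -
  D → - ,

Found common prefix ',' in productions for D

Answer: Yes, D has productions with common prefix ','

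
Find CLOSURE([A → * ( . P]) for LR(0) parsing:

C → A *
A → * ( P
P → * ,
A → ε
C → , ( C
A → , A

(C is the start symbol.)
{ [A → * ( . P], [P → . * ,] }

To compute CLOSURE, for each item [A → α.Bβ] where B is a non-terminal, add [B → .γ] for all productions B → γ; repeat for the newly added items until nothing changes.

Start with: [A → * ( . P]
  [A → * ( . P] has the dot before P: add [P → . * ,]
No further items can be added.

CLOSURE = { [A → * ( . P], [P → . * ,] }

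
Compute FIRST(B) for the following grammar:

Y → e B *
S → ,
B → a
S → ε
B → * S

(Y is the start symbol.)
{ '*', 'a' }

From B → a:
  - a is a terminal: add 'a' and stop
From B → * S:
  - '*' is a terminal: add '*' and stop

Collecting: FIRST(B) = { '*', 'a' }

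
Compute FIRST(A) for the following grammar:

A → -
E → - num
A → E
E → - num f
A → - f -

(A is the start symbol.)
To compute FIRST(A), examine every production with A on the left-hand side, reading each right-hand side left to right until a non-nullable symbol is reached.

FIRST sets of the other non-terminals involved (by the same procedure, iterated to a fixed point):
  FIRST(E) = { '-' }

From A → -:
  - '-' is a terminal: add '-' and stop
From A → E:
  - E is a non-terminal: add FIRST(E) \ {ε} = { '-' }
    E is not nullable, so stop
From A → - f -:
  - '-' is a terminal: add '-' and stop

Collecting: FIRST(A) = { '-' }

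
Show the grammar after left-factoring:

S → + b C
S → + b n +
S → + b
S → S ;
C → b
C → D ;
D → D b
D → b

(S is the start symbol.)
Left-factoring transforms A → αβ₁ | αβ₂ into A → αA' and A' → β₁ | β₂
(α is the longest common prefix among the alternatives). Repeat until
no nonterminal has two alternatives with a common prefix.

Round 1: S has alternatives sharing prefix '+ b'. Introduce S': S → + b S'
  Add: S' → C
  Add: S' → n +
  Add: S' → ε

No remaining common prefixes — done.

Resulting grammar:
S → + b S'
S' → C
S' → n +
S' → ε
S → S ;
C → b
C → D ;
D → D b
D → b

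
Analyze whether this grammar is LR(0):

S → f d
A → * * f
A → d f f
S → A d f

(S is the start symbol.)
Augment with S' → S and build the canonical LR(0) collection (I0 = CLOSURE({[S' → . S]}), then GOTO on every symbol after a dot until no new states appear). It has 13 states:
  I0: { [A → . * * f], [A → . d f f], [S → . A d f], [S → . f d], [S' → . S] }  — shift
  I1: { [A → * . * f] }  — shift
  I2: { [S → A . d f] }  — shift
  I3: { [S' → S .] }  — accept
  I4: { [A → d . f f] }  — shift
  I5: { [S → f . d] }  — shift
  I6: { [S → f d .] }  — reduce
  I7: { [A → d f . f] }  — shift
  I8: { [A → d f f .] }  — reduce
  I9: { [S → A d . f] }  — shift
  I10: { [S → A d f .] }  — reduce
  I11: { [A → * * . f] }  — shift
  I12: { [A → * * f .] }  — reduce

Every state is either a pure shift/goto state or contains exactly one complete item and nothing to shift — no conflicts. The grammar is LR(0).

Answer: Yes, the grammar is LR(0)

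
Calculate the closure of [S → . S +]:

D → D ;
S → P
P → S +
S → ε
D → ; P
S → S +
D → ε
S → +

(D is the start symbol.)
{ [P → . S +], [S → . +], [S → . P], [S → . S +], [S → .] }

To compute CLOSURE, for each item [A → α.Bβ] where B is a non-terminal, add [B → .γ] for all productions B → γ; repeat for the newly added items until nothing changes.

Start with: [S → . S +]
  [S → . S +] has the dot before S: add [S → . P], [S → .], [S → . +]
  [S → . P] has the dot before P: add [P → . S +]
No further items can be added.

CLOSURE = { [P → . S +], [S → . +], [S → . P], [S → . S +], [S → .] }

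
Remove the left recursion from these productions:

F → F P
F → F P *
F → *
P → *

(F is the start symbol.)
F → * F'
F' → P F'
F' → P * F'
F' → ε
P → *

F is directly left-recursive. The standard transformation for
  A → A α₁ | ... | A α_m | β₁ | ... | β_n
is
  A  → β₁ A' | ... | β_n A'
  A' → α₁ A' | ... | α_m A' | ε

F → * becomes F → * F'
F → F P becomes F' → P F'
F → F P * becomes F' → P * F'
Add F' → ε

Productions for other non-terminals are unchanged:
  P → *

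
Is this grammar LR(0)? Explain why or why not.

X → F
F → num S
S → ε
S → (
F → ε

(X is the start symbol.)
Augment with X' → X and build the canonical LR(0) collection (I0 = CLOSURE({[X' → . X]}), then GOTO on every symbol after a dot until no new states appear). It has 6 states:
  I0: { [F → . num S], [F → .], [X → . F], [X' → . X] }  — shift, reduce
  I1: { [X → F .] }  — reduce
  I2: { [X' → X .] }  — accept
  I3: { [F → num . S], [S → . (], [S → .] }  — shift, reduce
  I4: { [S → ( .] }  — reduce
  I5: { [F → num S .] }  — reduce

Conflict in state I0:
  Shift-reduce conflict between [F → .] and [F → . num S]
So the grammar is NOT LR(0).

Answer: No. Shift-reduce conflict between [F → .] and [F → . num S]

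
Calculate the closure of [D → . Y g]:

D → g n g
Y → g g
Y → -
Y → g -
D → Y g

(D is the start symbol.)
{ [D → . Y g], [Y → . -], [Y → . g -], [Y → . g g] }

To compute CLOSURE, for each item [A → α.Bβ] where B is a non-terminal, add [B → .γ] for all productions B → γ; repeat for the newly added items until nothing changes.

Start with: [D → . Y g]
  [D → . Y g] has the dot before Y: add [Y → . g g], [Y → . -], [Y → . g -]
No further items can be added.

CLOSURE = { [D → . Y g], [Y → . -], [Y → . g -], [Y → . g g] }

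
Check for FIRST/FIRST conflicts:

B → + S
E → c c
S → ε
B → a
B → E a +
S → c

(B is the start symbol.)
A FIRST/FIRST conflict occurs when two productions N → α and N → β for the same non-terminal have FIRST(α) ∩ FIRST(β) ≠ ∅ (with ε ∈ FIRST of a nullable right-hand side, so two nullable alternatives also conflict).

FIRST sets of the non-terminals at (or reachable through a nullable prefix from) the front of some alternative:
  FIRST(E) = { 'c' }

Productions for B:
  B → + S: FIRST = { '+' }
  B → a: FIRST = { 'a' }
  B → E a +: FIRST = { 'c' }
Productions for S:
  S → ε: FIRST = { ε }
  S → c: FIRST = { 'c' }
E has only one production, so no FIRST/FIRST conflict is possible there.

All alternatives of each non-terminal have pairwise disjoint FIRST sets.

Answer: No FIRST/FIRST conflicts.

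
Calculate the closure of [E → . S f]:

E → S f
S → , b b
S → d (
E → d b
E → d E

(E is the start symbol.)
{ [E → . S f], [S → . , b b], [S → . d (] }

To compute CLOSURE, for each item [A → α.Bβ] where B is a non-terminal, add [B → .γ] for all productions B → γ; repeat for the newly added items until nothing changes.

Start with: [E → . S f]
  [E → . S f] has the dot before S: add [S → . , b b], [S → . d (]
No further items can be added.

CLOSURE = { [E → . S f], [S → . , b b], [S → . d (] }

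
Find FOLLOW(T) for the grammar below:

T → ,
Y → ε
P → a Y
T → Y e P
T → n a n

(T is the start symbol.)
{ $ }

To compute FOLLOW(T), find every occurrence of T on a right-hand side N → α T β: add FIRST(β) \ {ε}, and if β is empty or nullable also add FOLLOW(N). Iterate to a fixed point.

T is the start symbol, so $ ∈ FOLLOW(T).
T does not occur on any right-hand side.

Taking the union: FOLLOW(T) = { $ }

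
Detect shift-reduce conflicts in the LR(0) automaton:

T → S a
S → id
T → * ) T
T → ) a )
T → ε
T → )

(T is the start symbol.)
Yes — I0: [T → .] vs [S → . id]; I1: [T → ) .] vs [T → ) . a )]; I7: [T → .] vs [S → . id]

Augment with T' → T and build the canonical LR(0) collection (I0 = CLOSURE({[T' → . T]}), then GOTO on every symbol after a dot until no new states appear). It has 11 states:
  I0: { [S → . id], [T → . ) a )], [T → . )], [T → . * ) T], [T → . S a], [T → .], [T' → . T] }  — shift, reduce
  I1: { [T → ) . a )], [T → ) .] }  — shift, reduce
  I2: { [T → * . ) T] }  — shift
  I3: { [T → S . a] }  — shift
  I4: { [T' → T .] }  — accept
  I5: { [S → id .] }  — reduce
  I6: { [T → S a .] }  — reduce
  I7: { [S → . id], [T → * ) . T], [T → . ) a )], [T → . )], [T → . * ) T], [T → . S a], [T → .] }  — shift, reduce
  I8: { [T → * ) T .] }  — reduce
  I9: { [T → ) a . )] }  — shift
  I10: { [T → ) a ) .] }  — reduce

I0 contains reduce item [T → .] and shift items [S → . id], [T → . )], [T → . ) a )], [T → . * ) T] — shift-reduce conflict.
I1 contains reduce item [T → ) .] and shift item [T → ) . a )] — shift-reduce conflict.
I7 contains reduce item [T → .] and shift items [S → . id], [T → . )], [T → . ) a )], [T → . * ) T] — shift-reduce conflict.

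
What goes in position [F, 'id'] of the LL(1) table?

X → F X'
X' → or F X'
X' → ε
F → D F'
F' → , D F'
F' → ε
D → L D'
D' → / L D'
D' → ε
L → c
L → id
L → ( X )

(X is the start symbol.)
To find M[F, 'id'], we find productions for F where 'id' is in the predict set (PREDICT(N → α) = (FIRST(α) \ {ε}) ∪ (FOLLOW(N) if α ⇒* ε)).

Relevant sets:
  FIRST(D) = { '(', 'c', 'id' }

F → D F': PREDICT = { '(', 'c', 'id' }
  'id' is in predict set, so this production goes in M[F, 'id']

M[F, 'id'] = F → D F'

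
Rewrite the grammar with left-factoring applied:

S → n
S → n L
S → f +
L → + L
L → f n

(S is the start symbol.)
S → n S'
S' → ε
S' → L
S → f +
L → + L
L → f n

Left-factoring transforms A → αβ₁ | αβ₂ into A → αA' and A' → β₁ | β₂
(α is the longest common prefix among the alternatives). Repeat until
no nonterminal has two alternatives with a common prefix.

Round 1: S has alternatives sharing prefix 'n'. Introduce S': S → n S'
  Add: S' → ε
  Add: S' → L

No remaining common prefixes — done.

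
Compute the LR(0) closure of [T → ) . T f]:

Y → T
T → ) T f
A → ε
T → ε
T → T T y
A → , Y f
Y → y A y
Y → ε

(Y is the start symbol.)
{ [T → ) . T f], [T → . ) T f], [T → . T T y], [T → .] }

To compute CLOSURE, for each item [A → α.Bβ] where B is a non-terminal, add [B → .γ] for all productions B → γ; repeat for the newly added items until nothing changes.

Start with: [T → ) . T f]
  [T → ) . T f] has the dot before T: add [T → . ) T f], [T → .], [T → . T T y]
No further items can be added.

CLOSURE = { [T → ) . T f], [T → . ) T f], [T → . T T y], [T → .] }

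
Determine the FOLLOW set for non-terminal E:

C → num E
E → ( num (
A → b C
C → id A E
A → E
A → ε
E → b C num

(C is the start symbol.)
In C → num E: E is at the end, add FOLLOW(C)
In C → id A E: E is at the end, add FOLLOW(C)
In A → E: E is at the end, add FOLLOW(A)

The FOLLOW sets referred to above (computed the same way, to a fixed point):
  FOLLOW(C) = { $, '(', 'b', 'num' }
  FOLLOW(A) = { '(', 'b' }

Taking the union: FOLLOW(E) = { $, '(', 'b', 'num' }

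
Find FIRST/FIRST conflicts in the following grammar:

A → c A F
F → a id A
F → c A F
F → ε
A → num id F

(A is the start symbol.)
No FIRST/FIRST conflicts.

Productions for A:
  A → c A F: FIRST = { 'c' }
  A → num id F: FIRST = { 'num' }
Productions for F:
  F → a id A: FIRST = { 'a' }
  F → c A F: FIRST = { 'c' }
  F → ε: FIRST = { ε }

All alternatives of each non-terminal have pairwise disjoint FIRST sets.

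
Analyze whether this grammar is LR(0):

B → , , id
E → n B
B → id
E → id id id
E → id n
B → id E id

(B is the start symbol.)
No. Shift-reduce conflict between [B → id .] and [E → . id id id]

A grammar is LR(0) if no state in the canonical LR(0) collection has:
  - both a shift item (dot before a terminal) and a complete item (shift-reduce conflict), or
  - two or more complete items (reduce-reduce conflict; the accept item [B' → B .] counts as a complete item here).

Augment with B' → B and build the canonical LR(0) collection (I0 = CLOSURE({[B' → . B]}), then GOTO on every symbol after a dot until no new states appear). It has 14 states:
  I0: { [B → . , , id], [B → . id E id], [B → . id], [B' → . B] }  — shift
  I1: { [B → , . , id] }  — shift
  I2: { [B' → B .] }  — accept
  I3: { [B → id . E id], [B → id .], [E → . id id id], [E → . id n], [E → . n B] }  — shift, reduce
  I4: { [B → id E . id] }  — shift
  I5: { [E → id . id id], [E → id . n] }  — shift
  I6: { [B → . , , id], [B → . id E id], [B → . id], [E → n . B] }  — shift
  I7: { [E → n B .] }  — reduce
  I8: { [E → id id . id] }  — shift
  I9: { [E → id n .] }  — reduce
  I10: { [E → id id id .] }  — reduce
  I11: { [B → id E id .] }  — reduce
  I12: { [B → , , . id] }  — shift
  I13: { [B → , , id .] }  — reduce

Conflict in state I3:
  Shift-reduce conflict between [B → id .] and [E → . id id id]
So the grammar is NOT LR(0).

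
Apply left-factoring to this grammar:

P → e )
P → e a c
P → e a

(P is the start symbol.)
Left-factoring transforms A → αβ₁ | αβ₂ into A → αA' and A' → β₁ | β₂
(α is the longest common prefix among the alternatives). Repeat until
no nonterminal has two alternatives with a common prefix.

Round 1: P has alternatives sharing prefix 'e'. Introduce P': P → e P'
  Add: P' → )
  Add: P' → a c
  Add: P' → a

Round 2: P' has alternatives sharing prefix 'a'. Introduce P'': P' → a P''
  Add: P'' → c
  Add: P'' → ε

No remaining common prefixes — done.

Resulting grammar:
P → e P'
P' → )
P' → a P''
P'' → c
P'' → ε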